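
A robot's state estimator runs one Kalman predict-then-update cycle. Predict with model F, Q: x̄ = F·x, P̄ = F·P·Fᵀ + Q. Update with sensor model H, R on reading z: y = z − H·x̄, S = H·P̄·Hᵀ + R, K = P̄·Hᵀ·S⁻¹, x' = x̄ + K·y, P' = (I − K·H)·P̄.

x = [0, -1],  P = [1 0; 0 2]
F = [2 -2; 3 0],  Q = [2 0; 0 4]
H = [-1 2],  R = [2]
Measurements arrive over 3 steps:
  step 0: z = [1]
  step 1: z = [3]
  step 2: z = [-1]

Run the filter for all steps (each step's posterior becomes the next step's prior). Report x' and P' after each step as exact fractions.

step 0: x' = [41/22, 15/11], P' = [153/11 76/11; 76/11 43/11]
step 1: x' = [-193/676, 698/507], P' = [2091/338 553/169; 553/169 1127/507]
step 2: x' = [-21097/5711, -53285/22844], P' = [133605/22844 17509/5711; 17509/5711 23965/11422]

step 0: x̄ = F·x = [2, 0]
step 0: P̄ = F·P·Fᵀ + Q = [14 6; 6 13]
step 0: y = z − H·x̄ = [3]
step 0: S = H·P̄·Hᵀ + R = [44]
step 0: K = P̄·Hᵀ·S⁻¹ = [-1/22; 5/11]
step 0: x' = x̄ + K·y = [41/22, 15/11]
step 0: P' = (I − K·H)·P̄ = [153/11 76/11; 76/11 43/11]
step 1: x̄ = F·x = [1, 123/22]
step 1: P̄ = F·P·Fᵀ + Q = [18 42; 42 1421/11]
step 1: y = z − H·x̄ = [-79/11]
step 1: S = H·P̄·Hᵀ + R = [4056/11]
step 1: K = P̄·Hᵀ·S⁻¹ = [121/676; 595/1014]
step 1: x' = x̄ + K·y = [-193/676, 698/507]
step 1: P' = (I − K·H)·P̄ = [2091/338 553/169; 553/169 1127/507]
step 2: x̄ = F·x = [-3371/1014, -579/676]
step 2: P̄ = F·P·Fᵀ + Q = [4796/507 2955/169; 2955/169 20171/338]
step 2: y = z − H·x̄ = [-1324/507]
step 2: S = H·P̄·Hᵀ + R = [91376/507]
step 2: K = P̄·Hᵀ·S⁻¹ = [6467/45688; 3228/5711]
step 2: x' = x̄ + K·y = [-21097/5711, -53285/22844]
step 2: P' = (I − K·H)·P̄ = [133605/22844 17509/5711; 17509/5711 23965/11422]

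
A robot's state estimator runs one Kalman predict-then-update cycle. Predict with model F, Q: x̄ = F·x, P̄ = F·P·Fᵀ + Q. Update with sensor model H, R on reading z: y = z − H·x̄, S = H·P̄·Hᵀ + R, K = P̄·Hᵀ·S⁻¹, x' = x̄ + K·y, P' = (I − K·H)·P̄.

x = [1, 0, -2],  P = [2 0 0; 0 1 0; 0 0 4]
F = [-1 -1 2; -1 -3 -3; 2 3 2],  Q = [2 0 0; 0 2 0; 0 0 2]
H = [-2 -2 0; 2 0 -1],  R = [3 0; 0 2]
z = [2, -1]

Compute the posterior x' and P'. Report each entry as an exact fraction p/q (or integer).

x' = [-3182/7039, -2930/7039, 2765/7039]
P' = [20696/7039 -23354/7039 33258/7039; -23354/7039 31100/7039 -38766/7039; 33258/7039 -38766/7039 63802/7039]

x̄ = F·x = [-5, 5, -2]
P̄ = F·P·Fᵀ + Q = [21 -19 9; -19 49 -37; 9 -37 35]
y = z − H·x̄ = [2, 7]
S = H·P̄·Hᵀ + R = [131 -64; -64 85]
K = P̄·Hᵀ·S⁻¹ = [1772/7039 4067/7039; -5164/7039 -3971/7039; 3672/7039 1357/7039]
x' = x̄ + K·y = [-3182/7039, -2930/7039, 2765/7039]
P' = (I − K·H)·P̄ = [20696/7039 -23354/7039 33258/7039; -23354/7039 31100/7039 -38766/7039; 33258/7039 -38766/7039 63802/7039]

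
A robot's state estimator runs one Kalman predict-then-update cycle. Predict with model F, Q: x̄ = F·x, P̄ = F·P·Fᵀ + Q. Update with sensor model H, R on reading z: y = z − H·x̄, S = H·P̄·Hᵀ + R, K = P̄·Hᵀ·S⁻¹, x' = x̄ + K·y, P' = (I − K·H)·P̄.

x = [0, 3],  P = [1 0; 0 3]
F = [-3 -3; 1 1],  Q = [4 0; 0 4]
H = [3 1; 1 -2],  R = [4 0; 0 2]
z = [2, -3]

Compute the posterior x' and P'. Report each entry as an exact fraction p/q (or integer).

x̄ = F·x = [-9, 3]
P̄ = F·P·Fᵀ + Q = [40 -12; -12 8]
y = z − H·x̄ = [26, 12]
S = H·P̄·Hᵀ + R = [300 164; 164 122]
K = P̄·Hᵀ·S⁻¹ = [335/1213 186/1213; 147/1213 -476/1213]
x' = x̄ + K·y = [25/1213, 1749/1213]
P' = (I − K·H)·P̄ = [436/1213 32/1213; 32/1213 492/1213]

x' = [25/1213, 1749/1213]
P' = [436/1213 32/1213; 32/1213 492/1213]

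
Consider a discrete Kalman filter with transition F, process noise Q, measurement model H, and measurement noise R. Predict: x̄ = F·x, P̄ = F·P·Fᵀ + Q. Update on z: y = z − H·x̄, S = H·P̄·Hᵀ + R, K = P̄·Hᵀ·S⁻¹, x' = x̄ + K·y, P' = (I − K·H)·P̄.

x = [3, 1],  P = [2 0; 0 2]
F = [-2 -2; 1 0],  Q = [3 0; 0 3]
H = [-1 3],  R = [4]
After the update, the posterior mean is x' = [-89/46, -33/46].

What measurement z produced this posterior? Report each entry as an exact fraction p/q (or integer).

x̄ = F·x = [-8, 3]
P̄ = F·P·Fᵀ + Q = [19 -4; -4 5]
S = H·P̄·Hᵀ + R = [92]
K = P̄·Hᵀ·S⁻¹ = [-31/92; 19/92]
x' − x̄ = [279/46, -171/46] = K·y
y = (KᵀK)⁻¹·Kᵀ·(x' − x̄) = [-18]
z = y + H·x̄ = [-18] + [17] = [-1]

z = [-1]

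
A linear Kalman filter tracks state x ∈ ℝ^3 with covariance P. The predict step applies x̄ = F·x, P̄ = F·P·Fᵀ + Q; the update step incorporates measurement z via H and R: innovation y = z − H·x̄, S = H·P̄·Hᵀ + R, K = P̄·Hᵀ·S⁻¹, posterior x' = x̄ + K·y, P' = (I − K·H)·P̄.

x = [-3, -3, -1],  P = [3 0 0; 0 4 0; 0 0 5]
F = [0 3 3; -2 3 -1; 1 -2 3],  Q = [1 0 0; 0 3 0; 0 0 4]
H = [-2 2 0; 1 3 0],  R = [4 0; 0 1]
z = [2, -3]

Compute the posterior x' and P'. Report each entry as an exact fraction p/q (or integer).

x' = [-106608/67225, -32306/67225, 256068/67225]
P' = [41592/67225 -8281/67225 29493/67225; -8281/67225 8358/67225 -12549/67225; 29493/67225 -12549/67225 866972/67225]

x̄ = F·x = [-12, -2, 0]
P̄ = F·P·Fᵀ + Q = [82 21 21; 21 56 -45; 21 -45 68]
y = z − H·x̄ = [-18, 15]
S = H·P̄·Hᵀ + R = [388 88; 88 713]
K = P̄·Hᵀ·S⁻¹ = [-49873/134450 16749/67225; 16639/134450 16793/67225; -21021/67225 -8154/67225]
x' = x̄ + K·y = [-106608/67225, -32306/67225, 256068/67225]
P' = (I − K·H)·P̄ = [41592/67225 -8281/67225 29493/67225; -8281/67225 8358/67225 -12549/67225; 29493/67225 -12549/67225 866972/67225]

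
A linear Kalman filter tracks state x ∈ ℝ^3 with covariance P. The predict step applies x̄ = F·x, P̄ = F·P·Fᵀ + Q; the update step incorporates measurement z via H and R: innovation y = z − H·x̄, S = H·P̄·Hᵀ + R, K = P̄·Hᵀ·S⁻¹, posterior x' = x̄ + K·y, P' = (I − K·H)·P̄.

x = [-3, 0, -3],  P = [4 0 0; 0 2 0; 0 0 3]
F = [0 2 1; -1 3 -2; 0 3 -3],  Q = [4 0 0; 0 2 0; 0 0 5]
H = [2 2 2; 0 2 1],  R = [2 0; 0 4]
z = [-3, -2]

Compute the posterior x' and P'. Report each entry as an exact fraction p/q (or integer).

x' = [-3981/5468, 15/1367, -1253/1367]
P' = [36681/10936 1011/1367 -10059/2734; 1011/1367 2556/1367 -3540/1367; -10059/2734 -3540/1367 8638/1367]

x̄ = F·x = [-3, 9, 9]
P̄ = F·P·Fᵀ + Q = [15 6 3; 6 36 36; 3 36 50]
y = z − H·x̄ = [-33, -29]
S = H·P̄·Hᵀ + R = [766 490; 490 342]
K = P̄·Hᵀ·S⁻¹ = [4533/10936 -6015/10936; 27/1367 393/1367; 137/2734 779/2734]
x' = x̄ + K·y = [-3981/5468, 15/1367, -1253/1367]
P' = (I − K·H)·P̄ = [36681/10936 1011/1367 -10059/2734; 1011/1367 2556/1367 -3540/1367; -10059/2734 -3540/1367 8638/1367]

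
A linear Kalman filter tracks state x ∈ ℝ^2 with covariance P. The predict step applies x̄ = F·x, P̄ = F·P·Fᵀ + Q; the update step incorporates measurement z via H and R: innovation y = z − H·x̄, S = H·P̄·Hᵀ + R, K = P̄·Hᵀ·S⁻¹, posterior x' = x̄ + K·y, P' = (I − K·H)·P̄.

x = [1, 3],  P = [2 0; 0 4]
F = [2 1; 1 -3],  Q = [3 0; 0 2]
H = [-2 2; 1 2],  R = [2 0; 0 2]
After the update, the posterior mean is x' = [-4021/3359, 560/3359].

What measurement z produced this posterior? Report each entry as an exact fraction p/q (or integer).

z = [3, -1]

x̄ = F·x = [5, -8]
P̄ = F·P·Fᵀ + Q = [15 -8; -8 40]
S = H·P̄·Hᵀ + R = [286 146; 146 145]
K = P̄·Hᵀ·S⁻¹ = [-3262/10077 3215/10077; 568/3359 1096/3359]
x' − x̄ = [-20816/3359, 27432/3359] = K·y
y = (KᵀK)⁻¹·Kᵀ·(x' − x̄) = [29, 10]
z = y + H·x̄ = [29, 10] + [-26, -11] = [3, -1]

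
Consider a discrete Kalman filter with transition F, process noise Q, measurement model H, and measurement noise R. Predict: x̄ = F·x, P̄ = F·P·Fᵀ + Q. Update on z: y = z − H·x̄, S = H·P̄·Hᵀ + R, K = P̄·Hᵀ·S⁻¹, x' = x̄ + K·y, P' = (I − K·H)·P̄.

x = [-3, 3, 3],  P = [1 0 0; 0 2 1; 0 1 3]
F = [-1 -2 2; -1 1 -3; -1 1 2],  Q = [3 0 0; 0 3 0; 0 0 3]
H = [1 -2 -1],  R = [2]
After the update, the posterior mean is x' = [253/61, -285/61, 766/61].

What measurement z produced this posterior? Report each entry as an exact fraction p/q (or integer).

x̄ = F·x = [3, -3, 12]
P̄ = F·P·Fᵀ + Q = [16 -13 7; -13 27 -16; 7 -16 22]
S = H·P̄·Hᵀ + R = [122]
K = P̄·Hᵀ·S⁻¹ = [35/122; -51/122; 17/122]
x' − x̄ = [70/61, -102/61, 34/61] = K·y
y = (KᵀK)⁻¹·Kᵀ·(x' − x̄) = [4]
z = y + H·x̄ = [4] + [-3] = [1]

z = [1]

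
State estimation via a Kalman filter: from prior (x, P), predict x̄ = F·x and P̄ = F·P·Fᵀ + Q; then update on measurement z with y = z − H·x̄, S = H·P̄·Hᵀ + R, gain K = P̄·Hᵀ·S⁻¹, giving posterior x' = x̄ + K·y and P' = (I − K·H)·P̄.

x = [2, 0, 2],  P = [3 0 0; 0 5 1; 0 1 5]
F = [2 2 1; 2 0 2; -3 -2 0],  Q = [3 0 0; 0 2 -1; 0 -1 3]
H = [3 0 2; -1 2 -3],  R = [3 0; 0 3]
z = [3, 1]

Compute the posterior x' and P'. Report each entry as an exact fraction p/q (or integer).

x̄ = F·x = [6, 8, -6]
P̄ = F·P·Fᵀ + Q = [44 26 -40; 26 34 -23; -40 -23 50]
y = z − H·x̄ = [-3, -27]
S = H·P̄·Hᵀ + R = [119 72; 72 565]
K = P̄·Hᵀ·S⁻¹ = [20164/62051 11488/62051; 10088/62051 10905/62051; -68/62051 -17124/62051]
x' = x̄ + K·y = [1638/62051, 171709/62051, 90246/62051]
P' = (I − K·H)·P̄ = [211252/62051 -307090/62051 -286632/62051; -307090/62051 576463/62051 475767/62051; -286632/62051 475767/62051 429846/62051]

x' = [1638/62051, 171709/62051, 90246/62051]
P' = [211252/62051 -307090/62051 -286632/62051; -307090/62051 576463/62051 475767/62051; -286632/62051 475767/62051 429846/62051]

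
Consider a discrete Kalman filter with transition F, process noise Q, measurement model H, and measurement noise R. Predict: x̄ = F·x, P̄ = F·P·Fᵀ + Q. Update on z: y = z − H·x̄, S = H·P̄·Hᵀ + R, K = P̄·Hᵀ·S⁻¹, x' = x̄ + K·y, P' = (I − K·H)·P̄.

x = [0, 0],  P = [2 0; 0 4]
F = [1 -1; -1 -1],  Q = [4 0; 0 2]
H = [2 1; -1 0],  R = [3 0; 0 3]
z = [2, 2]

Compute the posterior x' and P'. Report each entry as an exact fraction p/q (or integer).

x' = [-80/283, 516/283]
P' = [318/283 -438/283; -438/283 1212/283]

x̄ = F·x = [0, 0]
P̄ = F·P·Fᵀ + Q = [10 2; 2 8]
y = z − H·x̄ = [2, 2]
S = H·P̄·Hᵀ + R = [59 -22; -22 13]
K = P̄·Hᵀ·S⁻¹ = [66/283 -106/283; 112/283 146/283]
x' = x̄ + K·y = [-80/283, 516/283]
P' = (I − K·H)·P̄ = [318/283 -438/283; -438/283 1212/283]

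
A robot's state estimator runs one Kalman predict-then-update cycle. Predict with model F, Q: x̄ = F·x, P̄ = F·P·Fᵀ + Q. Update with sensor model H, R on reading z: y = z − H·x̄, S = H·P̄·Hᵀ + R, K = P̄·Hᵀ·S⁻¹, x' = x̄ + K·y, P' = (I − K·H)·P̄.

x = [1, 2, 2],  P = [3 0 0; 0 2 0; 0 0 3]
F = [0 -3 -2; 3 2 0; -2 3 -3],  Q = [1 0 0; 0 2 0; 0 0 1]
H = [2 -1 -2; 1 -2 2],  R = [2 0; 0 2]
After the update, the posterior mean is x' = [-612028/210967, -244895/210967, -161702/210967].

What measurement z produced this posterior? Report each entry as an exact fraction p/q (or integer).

z = [-3, -2]

x̄ = F·x = [-10, 7, -2]
P̄ = F·P·Fᵀ + Q = [31 -12 0; -12 37 -6; 0 -6 58]
S = H·P̄·Hᵀ + R = [419 -48; -48 509]
K = P̄·Hᵀ·S⁻¹ = [40306/210967 26597/210967; -29645/210967 -43414/210967; -49846/210967 48352/210967]
x' − x̄ = [1497642/210967, -1721664/210967, 260232/210967] = K·y
y = (KᵀK)⁻¹·Kᵀ·(x' − x̄) = [20, 26]
z = y + H·x̄ = [20, 26] + [-23, -28] = [-3, -2]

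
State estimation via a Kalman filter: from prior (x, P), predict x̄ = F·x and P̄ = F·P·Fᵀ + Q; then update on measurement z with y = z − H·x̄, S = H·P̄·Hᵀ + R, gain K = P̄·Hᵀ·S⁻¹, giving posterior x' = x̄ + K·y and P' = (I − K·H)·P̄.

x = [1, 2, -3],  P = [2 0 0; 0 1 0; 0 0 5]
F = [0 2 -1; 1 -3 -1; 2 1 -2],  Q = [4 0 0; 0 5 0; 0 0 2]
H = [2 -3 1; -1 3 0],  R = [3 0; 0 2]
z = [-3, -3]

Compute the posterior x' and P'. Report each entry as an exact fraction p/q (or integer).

x̄ = F·x = [7, -2, 10]
P̄ = F·P·Fᵀ + Q = [13 -1 12; -1 21 11; 12 11 31]
y = z − H·x̄ = [-33, 10]
S = H·P̄·Hᵀ + R = [269 -203; -203 210]
K = P̄·Hᵀ·S⁻¹ = [766/2183 4019/15281; 4/37 106/259; 1269/2183 1445/2183]
x' = x̄ + K·y = [-29789/15281, -382/259, -5597/2183]
P' = (I − K·H)·P̄ = [43115/15281 289/259 -2713/2183; 289/259 167/259 1/37; -2713/2183 1/37 9410/2183]

x' = [-29789/15281, -382/259, -5597/2183]
P' = [43115/15281 289/259 -2713/2183; 289/259 167/259 1/37; -2713/2183 1/37 9410/2183]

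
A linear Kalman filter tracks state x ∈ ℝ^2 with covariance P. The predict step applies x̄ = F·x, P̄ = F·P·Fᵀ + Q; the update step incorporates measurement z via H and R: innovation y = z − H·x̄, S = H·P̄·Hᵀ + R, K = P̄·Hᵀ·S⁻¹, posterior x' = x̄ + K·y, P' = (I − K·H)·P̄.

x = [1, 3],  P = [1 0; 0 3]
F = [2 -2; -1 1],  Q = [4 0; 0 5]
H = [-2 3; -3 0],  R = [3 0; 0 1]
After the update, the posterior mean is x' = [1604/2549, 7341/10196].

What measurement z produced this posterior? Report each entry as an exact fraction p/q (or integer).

x̄ = F·x = [-4, 2]
P̄ = F·P·Fᵀ + Q = [20 -8; -8 9]
S = H·P̄·Hᵀ + R = [260 192; 192 181]
K = P̄·Hᵀ·S⁻¹ = [-16/2549 -828/2549; 3175/10196 -504/2549]
x' − x̄ = [11800/2549, -13051/10196] = K·y
y = (KᵀK)⁻¹·Kᵀ·(x' − x̄) = [-13, -14]
z = y + H·x̄ = [-13, -14] + [14, 12] = [1, -2]

z = [1, -2]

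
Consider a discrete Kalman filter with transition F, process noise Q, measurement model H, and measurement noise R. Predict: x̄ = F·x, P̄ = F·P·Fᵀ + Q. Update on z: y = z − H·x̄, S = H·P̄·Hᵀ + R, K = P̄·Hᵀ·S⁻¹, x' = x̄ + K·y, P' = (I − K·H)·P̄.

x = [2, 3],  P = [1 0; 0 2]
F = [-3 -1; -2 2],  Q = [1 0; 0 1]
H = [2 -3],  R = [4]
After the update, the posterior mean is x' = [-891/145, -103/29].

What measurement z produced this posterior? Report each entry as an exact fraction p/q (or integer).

x̄ = F·x = [-9, 2]
P̄ = F·P·Fᵀ + Q = [12 2; 2 13]
S = H·P̄·Hᵀ + R = [145]
K = P̄·Hᵀ·S⁻¹ = [18/145; -7/29]
x' − x̄ = [414/145, -161/29] = K·y
y = (KᵀK)⁻¹·Kᵀ·(x' − x̄) = [23]
z = y + H·x̄ = [23] + [-24] = [-1]

z = [-1]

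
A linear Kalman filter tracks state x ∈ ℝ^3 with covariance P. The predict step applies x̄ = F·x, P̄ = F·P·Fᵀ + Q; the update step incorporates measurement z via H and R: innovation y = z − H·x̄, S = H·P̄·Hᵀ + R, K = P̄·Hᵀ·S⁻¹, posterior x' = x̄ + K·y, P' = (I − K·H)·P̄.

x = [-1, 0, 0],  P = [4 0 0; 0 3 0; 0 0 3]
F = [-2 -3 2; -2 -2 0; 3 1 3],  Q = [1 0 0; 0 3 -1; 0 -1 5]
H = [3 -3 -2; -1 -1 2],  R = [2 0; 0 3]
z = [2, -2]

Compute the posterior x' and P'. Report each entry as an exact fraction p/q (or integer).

x̄ = F·x = [2, 2, -3]
P̄ = F·P·Fᵀ + Q = [56 34 -15; 34 31 -31; -15 -31 71]
y = z − H·x̄ = [-4, 8]
S = H·P̄·Hᵀ + R = [265 -355; -355 626]
K = P̄·Hᵀ·S⁻¹ = [17496/39865 456/7973; -639/39865 -1690/7973; 1128/5695 470/1139]
x' = x̄ + K·y = [3998/5695, 2098/5695, -2797/5695]
P' = (I − K·H)·P̄ = [826424/39865 402754/39865 88287/5695; 402754/39865 208034/39865 41817/5695; 88287/5695 41817/5695 68577/5695]

x' = [3998/5695, 2098/5695, -2797/5695]
P' = [826424/39865 402754/39865 88287/5695; 402754/39865 208034/39865 41817/5695; 88287/5695 41817/5695 68577/5695]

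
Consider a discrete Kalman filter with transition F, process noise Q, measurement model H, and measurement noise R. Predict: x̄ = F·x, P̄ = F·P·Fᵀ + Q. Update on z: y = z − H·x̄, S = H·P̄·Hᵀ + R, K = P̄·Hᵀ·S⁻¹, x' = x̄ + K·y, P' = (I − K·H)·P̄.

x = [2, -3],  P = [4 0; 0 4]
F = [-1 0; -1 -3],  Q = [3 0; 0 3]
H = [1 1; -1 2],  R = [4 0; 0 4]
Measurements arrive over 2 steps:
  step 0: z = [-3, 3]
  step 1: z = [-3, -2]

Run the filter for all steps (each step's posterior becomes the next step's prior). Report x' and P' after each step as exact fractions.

step 0: x̄ = F·x = [-2, 7]
step 0: P̄ = F·P·Fᵀ + Q = [7 4; 4 43]
step 0: y = z − H·x̄ = [-8, -13]
step 0: S = H·P̄·Hᵀ + R = [62 83; 83 167]
step 0: K = P̄·Hᵀ·S⁻¹ = [1754/3465 -851/3465; 149/495 169/495]
step 0: x' = x̄ + K·y = [-9899/3465, 76/495]
step 0: P' = (I − K·H)·P̄ = [5812/3465 172/495; 172/495 424/495]
step 1: x̄ = F·x = [9899/3465, 8303/3465]
step 1: P̄ = F·P·Fᵀ + Q = [16207/3465 9424/3465; 9424/3465 50143/3465]
step 1: y = z − H·x̄ = [-28597/3465, -13637/3465]
step 1: S = H·P̄·Hᵀ + R = [99058/3465 93503/3465; 93503/3465 192943/3465]
step 1: K = P̄·Hᵀ·S⁻¹ = [71366/157511 -32429/157511; 864983/2992709 990163/2992709]
step 1: x' = x̄ + K·y = [-11376/157511, -3864447/2992709]
step 1: P' = (I − K·H)·P̄ = [233548/157511 51916/157511; 51916/157511 2473528/2992709]

step 0: x' = [-9899/3465, 76/495], P' = [5812/3465 172/495; 172/495 424/495]
step 1: x' = [-11376/157511, -3864447/2992709], P' = [233548/157511 51916/157511; 51916/157511 2473528/2992709]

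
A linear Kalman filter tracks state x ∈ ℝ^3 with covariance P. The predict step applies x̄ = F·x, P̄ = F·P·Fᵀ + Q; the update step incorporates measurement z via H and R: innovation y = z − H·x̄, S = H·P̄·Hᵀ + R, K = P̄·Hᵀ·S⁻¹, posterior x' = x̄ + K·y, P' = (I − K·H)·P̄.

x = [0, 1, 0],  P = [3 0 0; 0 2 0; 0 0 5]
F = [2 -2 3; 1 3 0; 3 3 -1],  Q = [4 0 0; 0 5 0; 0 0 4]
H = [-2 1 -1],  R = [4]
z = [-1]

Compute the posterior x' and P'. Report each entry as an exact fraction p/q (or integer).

x̄ = F·x = [-2, 3, 3]
P̄ = F·P·Fᵀ + Q = [69 -6 -9; -6 26 27; -9 27 54]
y = z − H·x̄ = [-5]
S = H·P̄·Hᵀ + R = [294]
K = P̄·Hᵀ·S⁻¹ = [-45/98; 11/294; -3/98]
x' = x̄ + K·y = [29/98, 827/294, 309/98]
P' = (I − K·H)·P̄ = [687/98 -93/98 -1287/98; -93/98 7523/294 2679/98; -1287/98 2679/98 5265/98]

x' = [29/98, 827/294, 309/98]
P' = [687/98 -93/98 -1287/98; -93/98 7523/294 2679/98; -1287/98 2679/98 5265/98]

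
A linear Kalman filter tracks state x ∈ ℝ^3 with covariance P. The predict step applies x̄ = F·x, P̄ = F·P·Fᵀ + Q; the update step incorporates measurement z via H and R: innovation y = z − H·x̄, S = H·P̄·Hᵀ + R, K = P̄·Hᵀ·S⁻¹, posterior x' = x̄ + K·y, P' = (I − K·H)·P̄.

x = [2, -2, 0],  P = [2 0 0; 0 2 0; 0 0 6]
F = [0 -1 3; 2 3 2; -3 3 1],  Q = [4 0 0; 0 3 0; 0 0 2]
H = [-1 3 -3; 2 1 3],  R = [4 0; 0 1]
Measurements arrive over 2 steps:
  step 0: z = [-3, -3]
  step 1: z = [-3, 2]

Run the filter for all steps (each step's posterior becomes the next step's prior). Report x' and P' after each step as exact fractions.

step 0: x̄ = F·x = [2, -2, -12]
step 0: P̄ = F·P·Fᵀ + Q = [60 30 12; 30 53 18; 12 18 44]
step 0: y = z − H·x̄ = [-31, 31]
step 0: S = H·P̄·Hᵀ + R = [505 -207; -207 1062]
step 0: K = P̄·Hᵀ·S⁻¹ = [3570/54829 30896/164487; 12691/54829 99860/493461; -6618/54829 23080/164487]
step 0: x' = x̄ + K·y = [954740/164487, -1432051/493461, -642890/164487]
step 0: P' = (I − K·H)·P̄ = [1395608/54829 -1028272/164487 -812720/54829; -1028272/164487 910388/493461 595456/164487; -812720/54829 595456/164487 478216/54829]
step 1: x̄ = F·x = [-4353959/493461, -808351/164487, -1646387/54829]
step 1: P̄ = F·P·Fᵀ + Q = [30901520/493461 -706724/164487 9005276/54829; -706724/164487 337147/54829 -441308/54829; 9005276/54829 -441308/54829 26295598/54829]
step 1: y = z − H·x̄ = [-43011632/493461, 56572342/493461]
step 1: S = H·P̄·Hᵀ + R = [2760625541/493461 -2946502357/493461; -2946502357/493461 3197335790/493461]
step 1: K = P̄·Hᵀ·S⁻¹ = [-8656785480/293378210681 19808714464/293378210681; 71574787661/293378210681 64755715312/293378210681; -19069239686/293378210681 62081480300/293378210681]
step 1: x' = x̄ + K·y = [436936535629/293378210681, -256603184881/293378210681, -30058695711/293378210681]
step 1: P' = (I − K·H)·P̄ = [1296659408400/293378210681 -327869458964/293378210681 -748546881124/293378210681; -327869458964/293378210681 169731081230/293378210681 183587850670/293378210681; -748546881124/293378210681 183587850670/293378210681 458529130626/293378210681]

step 0: x' = [954740/164487, -1432051/493461, -642890/164487], P' = [1395608/54829 -1028272/164487 -812720/54829; -1028272/164487 910388/493461 595456/164487; -812720/54829 595456/164487 478216/54829]
step 1: x' = [436936535629/293378210681, -256603184881/293378210681, -30058695711/293378210681], P' = [1296659408400/293378210681 -327869458964/293378210681 -748546881124/293378210681; -327869458964/293378210681 169731081230/293378210681 183587850670/293378210681; -748546881124/293378210681 183587850670/293378210681 458529130626/293378210681]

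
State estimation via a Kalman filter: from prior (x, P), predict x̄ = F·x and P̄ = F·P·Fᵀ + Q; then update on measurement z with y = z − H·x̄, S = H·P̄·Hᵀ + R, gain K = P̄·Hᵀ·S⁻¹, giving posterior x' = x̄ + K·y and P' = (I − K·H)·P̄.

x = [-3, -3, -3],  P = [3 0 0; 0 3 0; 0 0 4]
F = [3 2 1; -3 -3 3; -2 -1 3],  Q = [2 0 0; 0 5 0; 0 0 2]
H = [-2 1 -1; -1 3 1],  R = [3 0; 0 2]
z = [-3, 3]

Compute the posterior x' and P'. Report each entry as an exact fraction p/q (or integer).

x̄ = F·x = [-18, 9, 0]
P̄ = F·P·Fᵀ + Q = [45 -33 -12; -33 95 63; -12 63 53]
y = z − H·x̄ = [-48, -42]
S = H·P̄·Hᵀ + R = [289 439; 439 1555]
K = P̄·Hᵀ·S⁻¹ = [-34707/85558 1215/85558; -14869/256674 67087/256674; -29318/128337 29240/128337]
x' = x̄ + K·y = [37431/42779, 34354/42779, 59728/42779]
P' = (I − K·H)·P̄ = [187173/85558 114957/85558 -77634/42779; 114957/85558 281045/256674 -182045/128337; -77634/42779 -182045/128337 371713/128337]

x' = [37431/42779, 34354/42779, 59728/42779]
P' = [187173/85558 114957/85558 -77634/42779; 114957/85558 281045/256674 -182045/128337; -77634/42779 -182045/128337 371713/128337]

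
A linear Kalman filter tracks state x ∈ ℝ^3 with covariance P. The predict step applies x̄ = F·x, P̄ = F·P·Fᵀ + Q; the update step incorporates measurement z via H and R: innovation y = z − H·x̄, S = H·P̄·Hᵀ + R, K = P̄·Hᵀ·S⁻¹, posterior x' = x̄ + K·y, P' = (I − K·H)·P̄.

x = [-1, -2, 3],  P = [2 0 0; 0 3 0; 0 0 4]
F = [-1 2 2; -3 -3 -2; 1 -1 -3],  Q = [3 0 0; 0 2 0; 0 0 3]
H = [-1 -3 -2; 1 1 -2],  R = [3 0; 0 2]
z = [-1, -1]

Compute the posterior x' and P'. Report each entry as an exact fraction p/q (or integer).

x̄ = F·x = [3, 3, -8]
P̄ = F·P·Fᵀ + Q = [33 -28 -32; -28 63 27; -32 27 44]
y = z − H·x̄ = [-5, -23]
S = H·P̄·Hᵀ + R = [807 174; 174 238]
K = P̄·Hᵀ·S⁻¹ = [7682/80895 11891/53930; -23932/80895 7359/53930; -8212/80895 -17071/53930]
x' = x̄ + K·y = [-411929/161790, 216919/161790, -34301/161790]
P' = (I − K·H)·P̄ = [1110773/161790 -549073/161790 245177/161790; -549073/161790 321473/161790 -135877/161790; 245177/161790 -135877/161790 105863/161790]

x' = [-411929/161790, 216919/161790, -34301/161790]
P' = [1110773/161790 -549073/161790 245177/161790; -549073/161790 321473/161790 -135877/161790; 245177/161790 -135877/161790 105863/161790]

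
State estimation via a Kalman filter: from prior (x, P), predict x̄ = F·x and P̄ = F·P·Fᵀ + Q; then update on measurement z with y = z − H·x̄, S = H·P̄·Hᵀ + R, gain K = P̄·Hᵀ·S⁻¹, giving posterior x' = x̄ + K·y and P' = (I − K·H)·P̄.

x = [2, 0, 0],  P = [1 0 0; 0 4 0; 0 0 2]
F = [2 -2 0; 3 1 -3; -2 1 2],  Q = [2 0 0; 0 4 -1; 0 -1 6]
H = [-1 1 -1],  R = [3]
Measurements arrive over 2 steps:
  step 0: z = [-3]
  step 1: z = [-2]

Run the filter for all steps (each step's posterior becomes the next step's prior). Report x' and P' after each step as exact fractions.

step 0: x̄ = F·x = [4, 6, -4]
step 0: P̄ = F·P·Fᵀ + Q = [22 -2 -12; -2 35 -15; -12 -15 22]
step 0: y = z − H·x̄ = [-9]
step 0: S = H·P̄·Hᵀ + R = [92]
step 0: K = P̄·Hᵀ·S⁻¹ = [-3/23; 13/23; -25/92]
step 0: x' = x̄ + K·y = [119/23, 21/23, -143/92]
step 0: P' = (I − K·H)·P̄ = [470/23 110/23 -351/23; 110/23 129/23 -20/23; -351/23 -20/23 1399/92]
step 1: x̄ = F·x = [196/23, 1941/92, -577/46]
step 1: P̄ = F·P·Fᵀ + Q = [1562/23 4108/23 -2802/23; 4108/23 58787/92 -17789/46; -2802/23 -17789/46 5834/23]
step 1: y = z − H·x̄ = [-2495/92]
step 1: S = H·P̄·Hᵀ + R = [104523/92]
step 1: K = P̄·Hᵀ·S⁻¹ = [21392/104523; 77933/104523; -15902/34841]
step 1: x' = x̄ + K·y = [310576/104523, 91699/104523, -5772/34841]
step 1: P' = (I − K·H)·P̄ = [2124370/104523 547600/104523 -546982/34841; 547600/104523 772186/104523 -3071/34841; -546982/34841 -3071/34841 591617/34841]

step 0: x' = [119/23, 21/23, -143/92], P' = [470/23 110/23 -351/23; 110/23 129/23 -20/23; -351/23 -20/23 1399/92]
step 1: x' = [310576/104523, 91699/104523, -5772/34841], P' = [2124370/104523 547600/104523 -546982/34841; 547600/104523 772186/104523 -3071/34841; -546982/34841 -3071/34841 591617/34841]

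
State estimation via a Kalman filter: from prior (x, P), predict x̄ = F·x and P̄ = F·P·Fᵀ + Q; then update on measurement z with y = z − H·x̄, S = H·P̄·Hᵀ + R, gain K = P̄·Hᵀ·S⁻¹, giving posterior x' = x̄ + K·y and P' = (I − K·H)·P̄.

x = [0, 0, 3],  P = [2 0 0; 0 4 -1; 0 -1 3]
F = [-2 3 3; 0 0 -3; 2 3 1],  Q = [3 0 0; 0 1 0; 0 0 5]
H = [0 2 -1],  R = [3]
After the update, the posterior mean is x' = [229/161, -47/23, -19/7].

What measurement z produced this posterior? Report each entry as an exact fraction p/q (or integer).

z = [-1]

x̄ = F·x = [9, -9, 3]
P̄ = F·P·Fᵀ + Q = [56 -18 25; -18 28 0; 25 0 46]
S = H·P̄·Hᵀ + R = [161]
K = P̄·Hᵀ·S⁻¹ = [-61/161; 8/23; -2/7]
x' − x̄ = [-1220/161, 160/23, -40/7] = K·y
y = (KᵀK)⁻¹·Kᵀ·(x' − x̄) = [20]
z = y + H·x̄ = [20] + [-21] = [-1]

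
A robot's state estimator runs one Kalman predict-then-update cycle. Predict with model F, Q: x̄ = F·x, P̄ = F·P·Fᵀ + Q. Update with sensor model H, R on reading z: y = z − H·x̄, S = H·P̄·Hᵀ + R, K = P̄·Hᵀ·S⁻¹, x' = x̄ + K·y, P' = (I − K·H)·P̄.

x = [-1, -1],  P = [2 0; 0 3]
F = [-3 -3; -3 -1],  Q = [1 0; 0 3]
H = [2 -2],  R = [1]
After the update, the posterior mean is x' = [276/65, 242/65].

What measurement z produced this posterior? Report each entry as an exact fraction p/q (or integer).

z = [1]

x̄ = F·x = [6, 4]
P̄ = F·P·Fᵀ + Q = [46 27; 27 24]
S = H·P̄·Hᵀ + R = [65]
K = P̄·Hᵀ·S⁻¹ = [38/65; 6/65]
x' − x̄ = [-114/65, -18/65] = K·y
y = (KᵀK)⁻¹·Kᵀ·(x' − x̄) = [-3]
z = y + H·x̄ = [-3] + [4] = [1]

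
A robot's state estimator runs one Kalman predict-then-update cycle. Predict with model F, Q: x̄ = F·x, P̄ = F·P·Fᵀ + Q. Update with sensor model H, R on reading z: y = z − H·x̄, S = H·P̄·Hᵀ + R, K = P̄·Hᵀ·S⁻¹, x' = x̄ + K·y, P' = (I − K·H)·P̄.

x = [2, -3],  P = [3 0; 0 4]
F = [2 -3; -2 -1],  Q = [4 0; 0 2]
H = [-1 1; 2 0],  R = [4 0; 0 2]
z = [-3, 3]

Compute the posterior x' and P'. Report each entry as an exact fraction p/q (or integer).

x̄ = F·x = [13, -1]
P̄ = F·P·Fᵀ + Q = [52 0; 0 18]
y = z − H·x̄ = [11, -23]
S = H·P̄·Hᵀ + R = [74 -104; -104 210]
K = P̄·Hᵀ·S⁻¹ = [-26/1181 572/1181; 945/1181 468/1181]
x' = x̄ + K·y = [1911/1181, -1550/1181]
P' = (I − K·H)·P̄ = [572/1181 468/1181; 468/1181 4248/1181]

x' = [1911/1181, -1550/1181]
P' = [572/1181 468/1181; 468/1181 4248/1181]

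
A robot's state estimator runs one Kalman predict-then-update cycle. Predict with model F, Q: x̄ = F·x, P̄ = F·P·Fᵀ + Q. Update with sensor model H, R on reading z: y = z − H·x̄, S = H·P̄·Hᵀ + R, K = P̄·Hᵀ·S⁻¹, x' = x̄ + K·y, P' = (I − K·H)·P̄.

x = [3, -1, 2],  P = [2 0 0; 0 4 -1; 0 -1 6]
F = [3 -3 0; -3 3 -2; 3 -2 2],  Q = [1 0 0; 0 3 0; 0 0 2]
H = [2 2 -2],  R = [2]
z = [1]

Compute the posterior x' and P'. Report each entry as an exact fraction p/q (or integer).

x̄ = F·x = [12, -16, 15]
P̄ = F·P·Fᵀ + Q = [55 -60 48; -60 93 -76; 48 -76 68]
y = z − H·x̄ = [39]
S = H·P̄·Hᵀ + R = [610]
K = P̄·Hᵀ·S⁻¹ = [-53/305; 109/305; -96/305]
x' = x̄ + K·y = [1593/305, -629/305, 831/305]
P' = (I − K·H)·P̄ = [11157/305 -6746/305 4464/305; -6746/305 4603/305 -2252/305; 4464/305 -2252/305 2308/305]

x' = [1593/305, -629/305, 831/305]
P' = [11157/305 -6746/305 4464/305; -6746/305 4603/305 -2252/305; 4464/305 -2252/305 2308/305]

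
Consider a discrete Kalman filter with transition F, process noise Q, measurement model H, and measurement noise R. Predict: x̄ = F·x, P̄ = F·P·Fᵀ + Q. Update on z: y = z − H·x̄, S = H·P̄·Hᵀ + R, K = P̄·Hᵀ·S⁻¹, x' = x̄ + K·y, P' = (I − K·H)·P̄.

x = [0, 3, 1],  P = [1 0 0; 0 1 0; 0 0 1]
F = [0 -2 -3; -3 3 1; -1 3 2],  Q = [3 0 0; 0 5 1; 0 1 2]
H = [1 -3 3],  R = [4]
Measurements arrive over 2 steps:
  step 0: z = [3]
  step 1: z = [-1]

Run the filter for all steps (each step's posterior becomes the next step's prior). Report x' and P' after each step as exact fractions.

step 0: x' = [-765/92, 149/23, 931/92], P' = [1423/92 -144/23 -1041/92; -144/23 228/23 264/23; -1041/92 264/23 1391/92]
step 1: x' = [-240505/18371, 160522/18371, 232670/18371], P' = [2309670/18371 -1500753/18371 -2258673/18371; -1500753/18371 1115295/18371 1597422/18371; -2258673/18371 1597422/18371 2336323/18371]

step 0: x̄ = F·x = [-9, 10, 11]
step 0: P̄ = F·P·Fᵀ + Q = [16 -9 -12; -9 24 15; -12 15 16]
step 0: y = z − H·x̄ = [9]
step 0: S = H·P̄·Hᵀ + R = [92]
step 0: K = P̄·Hᵀ·S⁻¹ = [7/92; -9/23; -9/92]
step 0: x' = x̄ + K·y = [-765/92, 149/23, 931/92]
step 0: P' = (I − K·H)·P̄ = [1423/92 -144/23 -1041/92; -144/23 228/23 264/23; -1041/92 264/23 1391/92]
step 1: x̄ = F·x = [-3985/92, 109/2, 4415/92]
step 1: P̄ = F·P·Fᵀ + Q = [29115/92 -741/2 -31821/92; -741/2 498 849/2; -31821/92 849/2 35671/92]
step 1: y = z − H·x̄ = [2845/46]
step 1: S = H·P̄·Hᵀ + R = [18371/23]
step 1: K = P̄·Hᵀ·S⁻¹ = [17955/36742; -13593/18371; -20985/36742]
step 1: x' = x̄ + K·y = [-240505/18371, 160522/18371, 232670/18371]
step 1: P' = (I − K·H)·P̄ = [2309670/18371 -1500753/18371 -2258673/18371; -1500753/18371 1115295/18371 1597422/18371; -2258673/18371 1597422/18371 2336323/18371]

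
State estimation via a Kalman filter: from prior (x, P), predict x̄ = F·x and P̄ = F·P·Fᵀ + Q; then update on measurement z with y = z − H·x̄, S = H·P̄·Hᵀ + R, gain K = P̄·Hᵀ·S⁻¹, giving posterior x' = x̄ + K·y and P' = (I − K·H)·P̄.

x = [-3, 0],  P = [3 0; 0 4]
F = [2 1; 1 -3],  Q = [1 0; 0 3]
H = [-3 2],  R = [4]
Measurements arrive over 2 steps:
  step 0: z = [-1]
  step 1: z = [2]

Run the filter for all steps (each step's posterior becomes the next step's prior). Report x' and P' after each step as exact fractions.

step 0: x' = [-1563/397, -2517/397], P' = [2780/397 4044/397; 4044/397 6270/397]
step 1: x' = [-176390/853443, 645080/853443], P' = [1214744/853443 1484458/853443; 1484458/853443 2572055/853443]

step 0: x̄ = F·x = [-6, -3]
step 0: P̄ = F·P·Fᵀ + Q = [17 -6; -6 42]
step 0: y = z − H·x̄ = [-13]
step 0: S = H·P̄·Hᵀ + R = [397]
step 0: K = P̄·Hᵀ·S⁻¹ = [-63/397; 102/397]
step 0: x' = x̄ + K·y = [-1563/397, -2517/397]
step 0: P' = (I − K·H)·P̄ = [2780/397 4044/397; 4044/397 6270/397]
step 1: x̄ = F·x = [-5643/397, 5988/397]
step 1: P̄ = F·P·Fᵀ + Q = [33963/397 -33470/397; -33470/397 36137/397]
step 1: y = z − H·x̄ = [-28111/397]
step 1: S = H·P̄·Hᵀ + R = [853443/397]
step 1: K = P̄·Hᵀ·S⁻¹ = [-168829/853443; 172684/853443]
step 1: x' = x̄ + K·y = [-176390/853443, 645080/853443]
step 1: P' = (I − K·H)·P̄ = [1214744/853443 1484458/853443; 1484458/853443 2572055/853443]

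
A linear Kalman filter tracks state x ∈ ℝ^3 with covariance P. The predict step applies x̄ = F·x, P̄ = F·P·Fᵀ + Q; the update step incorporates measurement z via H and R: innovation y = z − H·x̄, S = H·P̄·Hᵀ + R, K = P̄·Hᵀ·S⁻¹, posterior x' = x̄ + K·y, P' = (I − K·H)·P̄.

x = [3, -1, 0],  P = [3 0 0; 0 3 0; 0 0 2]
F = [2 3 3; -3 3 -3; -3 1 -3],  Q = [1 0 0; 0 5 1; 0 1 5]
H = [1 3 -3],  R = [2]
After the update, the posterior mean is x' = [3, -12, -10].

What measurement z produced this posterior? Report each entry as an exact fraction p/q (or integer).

x̄ = F·x = [3, -12, -10]
P̄ = F·P·Fᵀ + Q = [58 -9 -27; -9 77 55; -27 55 53]
S = H·P̄·Hᵀ + R = [348]
K = P̄·Hᵀ·S⁻¹ = [28/87; 19/116; -7/116]
x' − x̄ = [0, 0, 0] = K·y
y = (KᵀK)⁻¹·Kᵀ·(x' − x̄) = [0]
z = y + H·x̄ = [0] + [-3] = [-3]

z = [-3]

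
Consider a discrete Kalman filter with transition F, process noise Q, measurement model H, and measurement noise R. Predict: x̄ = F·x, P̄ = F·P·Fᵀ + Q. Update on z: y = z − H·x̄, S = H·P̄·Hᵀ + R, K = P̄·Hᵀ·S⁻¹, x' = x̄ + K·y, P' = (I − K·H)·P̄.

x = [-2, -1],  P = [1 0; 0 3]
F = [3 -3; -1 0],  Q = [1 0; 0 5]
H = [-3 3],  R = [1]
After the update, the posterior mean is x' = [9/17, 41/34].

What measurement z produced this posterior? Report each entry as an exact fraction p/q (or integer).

z = [2]

x̄ = F·x = [-3, 2]
P̄ = F·P·Fᵀ + Q = [37 -3; -3 6]
S = H·P̄·Hᵀ + R = [442]
K = P̄·Hᵀ·S⁻¹ = [-60/221; 27/442]
x' − x̄ = [60/17, -27/34] = K·y
y = (KᵀK)⁻¹·Kᵀ·(x' − x̄) = [-13]
z = y + H·x̄ = [-13] + [15] = [2]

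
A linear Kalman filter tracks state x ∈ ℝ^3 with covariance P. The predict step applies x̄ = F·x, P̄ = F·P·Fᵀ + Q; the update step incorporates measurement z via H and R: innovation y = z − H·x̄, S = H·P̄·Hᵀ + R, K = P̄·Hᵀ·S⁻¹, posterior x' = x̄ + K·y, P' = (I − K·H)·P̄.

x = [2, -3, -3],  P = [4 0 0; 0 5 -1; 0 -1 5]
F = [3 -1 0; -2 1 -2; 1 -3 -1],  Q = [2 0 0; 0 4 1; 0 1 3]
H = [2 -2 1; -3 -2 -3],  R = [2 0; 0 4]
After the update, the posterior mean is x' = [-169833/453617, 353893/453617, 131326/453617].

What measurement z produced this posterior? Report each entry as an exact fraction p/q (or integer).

z = [-2, -1]

x̄ = F·x = [9, -1, 14]
P̄ = F·P·Fᵀ + Q = [43 -31 26; -31 49 -17; 26 -17 51]
S = H·P̄·Hᵀ + R = [841 -579; -579 938]
K = P̄·Hᵀ·S⁻¹ = [79257/453617 -21199/453617; -139392/453617 -63797/453617; 14443/453617 -86354/453617]
x' − x̄ = [-4252386/453617, 807510/453617, -6219312/453617] = K·y
y = (KᵀK)⁻¹·Kᵀ·(x' − x̄) = [-36, 66]
z = y + H·x̄ = [-36, 66] + [34, -67] = [-2, -1]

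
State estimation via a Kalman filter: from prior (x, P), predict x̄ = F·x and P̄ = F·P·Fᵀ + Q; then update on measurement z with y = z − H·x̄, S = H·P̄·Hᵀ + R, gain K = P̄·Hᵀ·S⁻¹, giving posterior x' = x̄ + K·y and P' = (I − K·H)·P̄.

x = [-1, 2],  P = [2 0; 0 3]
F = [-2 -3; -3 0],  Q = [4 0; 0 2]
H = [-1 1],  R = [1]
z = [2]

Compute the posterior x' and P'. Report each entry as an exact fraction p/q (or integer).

x̄ = F·x = [-4, 3]
P̄ = F·P·Fᵀ + Q = [39 12; 12 20]
y = z − H·x̄ = [-5]
S = H·P̄·Hᵀ + R = [36]
K = P̄·Hᵀ·S⁻¹ = [-3/4; 2/9]
x' = x̄ + K·y = [-1/4, 17/9]
P' = (I − K·H)·P̄ = [75/4 18; 18 164/9]

x' = [-1/4, 17/9]
P' = [75/4 18; 18 164/9]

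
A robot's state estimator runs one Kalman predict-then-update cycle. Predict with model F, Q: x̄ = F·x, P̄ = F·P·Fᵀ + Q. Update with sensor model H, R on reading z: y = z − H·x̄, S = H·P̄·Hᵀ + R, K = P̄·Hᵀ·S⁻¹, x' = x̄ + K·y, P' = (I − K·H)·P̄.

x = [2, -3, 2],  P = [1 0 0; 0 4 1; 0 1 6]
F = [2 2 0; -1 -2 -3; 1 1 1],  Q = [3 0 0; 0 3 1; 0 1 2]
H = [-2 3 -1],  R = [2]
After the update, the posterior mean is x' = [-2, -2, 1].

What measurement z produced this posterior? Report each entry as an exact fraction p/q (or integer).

x̄ = F·x = [-2, -2, 1]
P̄ = F·P·Fᵀ + Q = [23 -24 12; -24 86 -31; 12 -31 15]
S = H·P̄·Hᵀ + R = [1405]
K = P̄·Hᵀ·S⁻¹ = [-26/281; 337/1405; -132/1405]
x' − x̄ = [0, 0, 0] = K·y
y = (KᵀK)⁻¹·Kᵀ·(x' − x̄) = [0]
z = y + H·x̄ = [0] + [-3] = [-3]

z = [-3]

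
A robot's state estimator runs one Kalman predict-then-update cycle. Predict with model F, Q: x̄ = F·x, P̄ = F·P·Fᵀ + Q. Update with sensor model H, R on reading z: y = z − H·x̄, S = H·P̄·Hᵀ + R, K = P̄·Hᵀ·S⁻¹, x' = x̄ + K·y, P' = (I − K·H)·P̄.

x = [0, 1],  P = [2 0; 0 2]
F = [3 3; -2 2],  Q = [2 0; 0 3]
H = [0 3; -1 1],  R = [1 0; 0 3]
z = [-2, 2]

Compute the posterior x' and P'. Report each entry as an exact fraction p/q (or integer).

x̄ = F·x = [3, 2]
P̄ = F·P·Fᵀ + Q = [38 0; 0 19]
y = z − H·x̄ = [-8, 3]
S = H·P̄·Hᵀ + R = [172 57; 57 60]
K = P̄·Hᵀ·S⁻¹ = [722/2357 -6536/7071; 779/2357 19/7071]
x' = x̄ + K·y = [-5241/2357, -1499/2357]
P' = (I − K·H)·P̄ = [20330/7071 722/7071; 722/7071 779/7071]

x' = [-5241/2357, -1499/2357]
P' = [20330/7071 722/7071; 722/7071 779/7071]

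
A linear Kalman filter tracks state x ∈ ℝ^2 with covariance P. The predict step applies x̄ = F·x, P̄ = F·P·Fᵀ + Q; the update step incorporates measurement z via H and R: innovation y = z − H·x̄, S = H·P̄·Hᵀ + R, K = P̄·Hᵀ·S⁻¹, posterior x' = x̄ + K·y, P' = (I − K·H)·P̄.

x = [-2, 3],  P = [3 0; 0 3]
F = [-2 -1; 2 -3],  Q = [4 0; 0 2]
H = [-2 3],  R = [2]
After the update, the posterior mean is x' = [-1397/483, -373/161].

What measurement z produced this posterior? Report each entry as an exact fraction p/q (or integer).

x̄ = F·x = [1, -13]
P̄ = F·P·Fᵀ + Q = [19 -3; -3 41]
S = H·P̄·Hᵀ + R = [483]
K = P̄·Hᵀ·S⁻¹ = [-47/483; 43/161]
x' − x̄ = [-1880/483, 1720/161] = K·y
y = (KᵀK)⁻¹·Kᵀ·(x' − x̄) = [40]
z = y + H·x̄ = [40] + [-41] = [-1]

z = [-1]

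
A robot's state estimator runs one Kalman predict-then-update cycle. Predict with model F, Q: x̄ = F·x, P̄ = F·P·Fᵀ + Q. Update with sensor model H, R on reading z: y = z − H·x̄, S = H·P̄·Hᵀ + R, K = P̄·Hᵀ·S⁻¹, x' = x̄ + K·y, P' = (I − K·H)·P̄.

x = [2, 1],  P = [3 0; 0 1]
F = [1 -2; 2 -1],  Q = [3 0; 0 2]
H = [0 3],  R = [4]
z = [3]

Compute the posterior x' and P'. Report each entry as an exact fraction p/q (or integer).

x̄ = F·x = [0, 3]
P̄ = F·P·Fᵀ + Q = [10 8; 8 15]
y = z − H·x̄ = [-6]
S = H·P̄·Hᵀ + R = [139]
K = P̄·Hᵀ·S⁻¹ = [24/139; 45/139]
x' = x̄ + K·y = [-144/139, 147/139]
P' = (I − K·H)·P̄ = [814/139 32/139; 32/139 60/139]

x' = [-144/139, 147/139]
P' = [814/139 32/139; 32/139 60/139]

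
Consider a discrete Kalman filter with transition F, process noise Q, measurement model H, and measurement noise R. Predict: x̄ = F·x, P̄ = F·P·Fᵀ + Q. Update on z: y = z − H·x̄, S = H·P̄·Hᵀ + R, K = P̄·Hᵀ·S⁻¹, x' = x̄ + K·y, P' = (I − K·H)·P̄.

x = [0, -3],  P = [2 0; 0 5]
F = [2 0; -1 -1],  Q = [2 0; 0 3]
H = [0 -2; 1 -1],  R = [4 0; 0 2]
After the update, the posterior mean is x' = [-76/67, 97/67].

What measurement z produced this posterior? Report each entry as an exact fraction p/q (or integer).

x̄ = F·x = [0, 3]
P̄ = F·P·Fᵀ + Q = [10 -4; -4 10]
S = H·P̄·Hᵀ + R = [44 28; 28 30]
K = P̄·Hᵀ·S⁻¹ = [-19/67 49/67; -26/67 -7/67]
x' − x̄ = [-76/67, -104/67] = K·y
y = (KᵀK)⁻¹·Kᵀ·(x' − x̄) = [4, 0]
z = y + H·x̄ = [4, 0] + [-6, -3] = [-2, -3]

z = [-2, -3]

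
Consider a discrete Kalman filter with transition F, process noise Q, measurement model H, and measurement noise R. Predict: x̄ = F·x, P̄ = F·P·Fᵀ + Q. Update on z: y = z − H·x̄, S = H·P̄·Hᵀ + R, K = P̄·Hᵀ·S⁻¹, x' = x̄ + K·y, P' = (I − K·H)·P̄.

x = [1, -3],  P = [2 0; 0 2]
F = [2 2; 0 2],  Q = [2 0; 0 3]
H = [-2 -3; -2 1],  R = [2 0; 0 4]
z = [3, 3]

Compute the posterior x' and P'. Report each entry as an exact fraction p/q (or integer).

x' = [-6056/4877, -1285/4877]
P' = [2618/4877 -1308/4877; -1308/4877 1652/4877]

x̄ = F·x = [-4, -6]
P̄ = F·P·Fᵀ + Q = [18 8; 8 11]
y = z − H·x̄ = [-23, 1]
S = H·P̄·Hᵀ + R = [269 71; 71 55]
K = P̄·Hᵀ·S⁻¹ = [-656/4877 -1636/4877; -1170/4877 1067/4877]
x' = x̄ + K·y = [-6056/4877, -1285/4877]
P' = (I − K·H)·P̄ = [2618/4877 -1308/4877; -1308/4877 1652/4877]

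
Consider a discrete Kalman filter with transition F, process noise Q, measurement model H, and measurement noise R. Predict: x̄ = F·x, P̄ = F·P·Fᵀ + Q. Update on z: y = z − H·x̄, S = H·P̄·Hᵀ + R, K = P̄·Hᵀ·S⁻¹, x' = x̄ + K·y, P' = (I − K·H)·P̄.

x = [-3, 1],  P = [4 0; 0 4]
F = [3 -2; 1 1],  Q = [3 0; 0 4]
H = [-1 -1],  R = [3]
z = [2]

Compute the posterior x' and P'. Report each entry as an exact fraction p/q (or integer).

x̄ = F·x = [-11, -2]
P̄ = F·P·Fᵀ + Q = [55 4; 4 12]
y = z − H·x̄ = [-11]
S = H·P̄·Hᵀ + R = [78]
K = P̄·Hᵀ·S⁻¹ = [-59/78; -8/39]
x' = x̄ + K·y = [-209/78, 10/39]
P' = (I − K·H)·P̄ = [809/78 -316/39; -316/39 340/39]

x' = [-209/78, 10/39]
P' = [809/78 -316/39; -316/39 340/39]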